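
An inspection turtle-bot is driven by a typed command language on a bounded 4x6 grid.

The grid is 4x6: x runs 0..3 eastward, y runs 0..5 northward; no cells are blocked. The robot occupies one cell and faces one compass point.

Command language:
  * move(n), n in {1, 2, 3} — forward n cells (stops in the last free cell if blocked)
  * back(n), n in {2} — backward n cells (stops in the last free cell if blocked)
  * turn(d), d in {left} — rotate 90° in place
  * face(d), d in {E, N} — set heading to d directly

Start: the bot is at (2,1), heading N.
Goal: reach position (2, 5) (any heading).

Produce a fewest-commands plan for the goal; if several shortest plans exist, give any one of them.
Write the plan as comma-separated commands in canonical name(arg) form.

begin: at (2,1), heading N
step 1 (move(3)): at (2,4), heading N
step 2 (move(3)): at (2,5), heading N
nothing shorter than 2 reaches the goal.

move(3), move(3)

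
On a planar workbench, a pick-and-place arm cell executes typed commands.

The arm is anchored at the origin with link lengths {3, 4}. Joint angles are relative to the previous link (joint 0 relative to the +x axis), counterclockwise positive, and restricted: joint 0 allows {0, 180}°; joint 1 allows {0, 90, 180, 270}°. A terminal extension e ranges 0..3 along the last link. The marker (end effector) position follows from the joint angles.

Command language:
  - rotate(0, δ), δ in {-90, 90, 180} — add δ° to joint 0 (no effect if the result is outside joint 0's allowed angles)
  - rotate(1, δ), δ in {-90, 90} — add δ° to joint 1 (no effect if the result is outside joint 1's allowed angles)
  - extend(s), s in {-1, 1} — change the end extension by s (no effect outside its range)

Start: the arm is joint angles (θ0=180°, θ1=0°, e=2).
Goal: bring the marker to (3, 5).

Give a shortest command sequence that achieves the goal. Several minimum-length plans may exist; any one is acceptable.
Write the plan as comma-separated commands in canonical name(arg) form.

extend(-1), rotate(1, 90), rotate(0, 180)

t0: joint angles (θ0=180°, θ1=0°, e=2)
t=1 extend(-1) ⇒ joint angles (θ0=180°, θ1=0°, e=1)
t=2 rotate(1, 90) ⇒ joint angles (θ0=180°, θ1=90°, e=1)
t=3 rotate(0, 180) ⇒ joint angles (θ0=0°, θ1=90°, e=1)
no 2-step plan works, so 3 is optimal.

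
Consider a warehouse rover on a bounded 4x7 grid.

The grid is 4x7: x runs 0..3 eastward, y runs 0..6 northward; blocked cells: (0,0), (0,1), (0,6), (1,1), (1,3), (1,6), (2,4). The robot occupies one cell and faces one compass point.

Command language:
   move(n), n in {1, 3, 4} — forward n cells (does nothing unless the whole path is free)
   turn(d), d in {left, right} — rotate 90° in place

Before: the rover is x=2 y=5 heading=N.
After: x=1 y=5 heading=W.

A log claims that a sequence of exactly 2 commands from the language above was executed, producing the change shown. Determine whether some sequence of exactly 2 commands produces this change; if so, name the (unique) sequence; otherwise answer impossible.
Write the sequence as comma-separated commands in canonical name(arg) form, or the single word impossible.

turn(left), move(1)

key: cell and facing (now W) both changed — the 2 commands mix motion and turning
from: x=2 y=5 heading=N
t=1 turn(left) ⇒ x=2 y=5 heading=W
t=2 move(1) ⇒ x=1 y=5 heading=W
uniquely the one of 25 2-step routes that fits.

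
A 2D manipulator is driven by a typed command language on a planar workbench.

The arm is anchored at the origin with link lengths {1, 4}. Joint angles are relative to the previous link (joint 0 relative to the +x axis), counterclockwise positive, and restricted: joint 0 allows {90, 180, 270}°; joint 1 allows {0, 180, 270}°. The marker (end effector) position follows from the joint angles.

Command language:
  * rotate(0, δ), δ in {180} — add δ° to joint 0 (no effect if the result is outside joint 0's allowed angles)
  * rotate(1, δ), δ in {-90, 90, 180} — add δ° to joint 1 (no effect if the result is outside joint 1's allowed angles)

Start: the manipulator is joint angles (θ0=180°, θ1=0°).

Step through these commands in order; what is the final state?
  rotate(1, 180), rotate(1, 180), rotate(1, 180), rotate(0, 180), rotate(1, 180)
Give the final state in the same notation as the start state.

initial: joint angles (θ0=180°, θ1=0°)
t=1 rotate(1, 180) ⇒ joint angles (θ0=180°, θ1=180°)
t=2 rotate(1, 180) ⇒ joint angles (θ0=180°, θ1=0°)
t=3 rotate(1, 180) ⇒ joint angles (θ0=180°, θ1=180°)
t=4 rotate(0, 180) ⇒ joint angles (θ0=180°, θ1=180°)
t=5 rotate(1, 180) ⇒ joint angles (θ0=180°, θ1=0°)

joint angles (θ0=180°, θ1=0°)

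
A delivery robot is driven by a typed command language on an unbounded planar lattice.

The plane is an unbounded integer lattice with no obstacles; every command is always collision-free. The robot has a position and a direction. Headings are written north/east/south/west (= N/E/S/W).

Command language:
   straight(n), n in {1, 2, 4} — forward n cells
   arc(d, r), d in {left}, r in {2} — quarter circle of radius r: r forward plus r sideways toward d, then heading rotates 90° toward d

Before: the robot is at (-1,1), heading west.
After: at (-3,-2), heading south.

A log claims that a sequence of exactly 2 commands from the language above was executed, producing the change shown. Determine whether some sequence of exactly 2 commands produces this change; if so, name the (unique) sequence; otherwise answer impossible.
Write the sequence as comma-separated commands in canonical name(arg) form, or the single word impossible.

key: position moved to (-3,-2) AND the heading swung to S — translation plus rotation needed
t0: at (-1,1), heading west
step 1 (arc(left, 2)): at (-3,-1), heading south
step 2 (straight(1)): at (-3,-2), heading south
no rival 2-sequence matches.

arc(left, 2), straight(1)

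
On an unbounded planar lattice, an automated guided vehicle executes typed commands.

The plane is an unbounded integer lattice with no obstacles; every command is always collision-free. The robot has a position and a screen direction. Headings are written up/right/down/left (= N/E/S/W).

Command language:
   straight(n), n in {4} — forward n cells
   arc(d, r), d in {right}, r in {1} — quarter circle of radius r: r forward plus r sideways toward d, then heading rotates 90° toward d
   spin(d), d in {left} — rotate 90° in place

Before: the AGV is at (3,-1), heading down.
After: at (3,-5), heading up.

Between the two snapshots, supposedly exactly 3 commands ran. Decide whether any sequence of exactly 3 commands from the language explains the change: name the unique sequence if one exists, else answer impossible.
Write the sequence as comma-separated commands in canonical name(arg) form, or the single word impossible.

key: order matters: swapping straight(4) and spin(left) lands elsewhere
from: at (3,-1), heading down
[1] after straight(4): at (3,-5), heading down
[2] after spin(left): at (3,-5), heading right
[3] after spin(left): at (3,-5), heading up
uniquely the one of 27 3-step routes that fits.

straight(4), spin(left), spin(left)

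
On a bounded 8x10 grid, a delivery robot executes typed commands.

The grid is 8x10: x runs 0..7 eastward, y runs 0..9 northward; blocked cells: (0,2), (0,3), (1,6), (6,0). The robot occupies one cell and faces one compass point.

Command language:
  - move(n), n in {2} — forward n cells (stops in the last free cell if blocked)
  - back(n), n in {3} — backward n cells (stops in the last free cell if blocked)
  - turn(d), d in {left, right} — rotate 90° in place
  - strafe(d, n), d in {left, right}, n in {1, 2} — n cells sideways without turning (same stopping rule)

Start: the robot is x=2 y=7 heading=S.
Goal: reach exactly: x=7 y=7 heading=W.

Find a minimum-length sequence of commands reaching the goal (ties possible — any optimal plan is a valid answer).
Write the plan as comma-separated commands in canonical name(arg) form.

strafe(left, 2), turn(right), back(3)

from: x=2 y=7 heading=S
t=1 strafe(left, 2) ⇒ x=4 y=7 heading=S
t=2 turn(right) ⇒ x=4 y=7 heading=W
t=3 back(3) ⇒ x=7 y=7 heading=W
minimal: 3 command(s), checked below 3.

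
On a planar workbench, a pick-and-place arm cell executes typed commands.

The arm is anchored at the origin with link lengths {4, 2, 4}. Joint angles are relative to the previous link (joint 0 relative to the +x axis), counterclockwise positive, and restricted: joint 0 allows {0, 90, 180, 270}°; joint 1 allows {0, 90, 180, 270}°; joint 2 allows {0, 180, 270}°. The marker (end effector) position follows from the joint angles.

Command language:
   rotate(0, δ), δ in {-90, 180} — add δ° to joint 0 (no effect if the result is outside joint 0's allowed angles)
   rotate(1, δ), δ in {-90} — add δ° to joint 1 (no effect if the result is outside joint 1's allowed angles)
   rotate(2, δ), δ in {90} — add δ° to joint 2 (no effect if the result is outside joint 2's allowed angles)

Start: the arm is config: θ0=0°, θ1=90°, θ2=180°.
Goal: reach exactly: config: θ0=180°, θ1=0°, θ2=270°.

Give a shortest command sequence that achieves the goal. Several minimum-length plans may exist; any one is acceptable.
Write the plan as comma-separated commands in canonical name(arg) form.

rotate(1, -90), rotate(2, 90), rotate(0, 180)

from: config: θ0=0°, θ1=90°, θ2=180°
1. rotate(1, -90) → config: θ0=0°, θ1=0°, θ2=180°
2. rotate(2, 90) → config: θ0=0°, θ1=0°, θ2=270°
3. rotate(0, 180) → config: θ0=180°, θ1=0°, θ2=270°
minimal: 3 command(s), checked below 3.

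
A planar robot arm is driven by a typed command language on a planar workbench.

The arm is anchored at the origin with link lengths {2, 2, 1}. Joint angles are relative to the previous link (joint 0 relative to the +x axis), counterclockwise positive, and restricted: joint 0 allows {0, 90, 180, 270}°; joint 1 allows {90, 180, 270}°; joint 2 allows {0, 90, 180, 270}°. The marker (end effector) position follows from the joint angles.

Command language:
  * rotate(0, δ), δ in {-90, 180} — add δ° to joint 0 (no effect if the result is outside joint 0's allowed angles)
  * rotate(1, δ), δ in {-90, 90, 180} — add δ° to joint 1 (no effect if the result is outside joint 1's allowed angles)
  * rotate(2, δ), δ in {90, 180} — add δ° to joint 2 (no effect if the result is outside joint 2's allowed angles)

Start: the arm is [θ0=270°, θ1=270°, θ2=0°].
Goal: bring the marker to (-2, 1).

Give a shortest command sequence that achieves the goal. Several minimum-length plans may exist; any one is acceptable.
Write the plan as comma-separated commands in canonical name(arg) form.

start: [θ0=270°, θ1=270°, θ2=0°]
[1] after rotate(2, 180): [θ0=270°, θ1=270°, θ2=180°]
[2] after rotate(0, -90): [θ0=180°, θ1=270°, θ2=180°]
shorter routes all fall short; 2 is best.

rotate(2, 180), rotate(0, -90)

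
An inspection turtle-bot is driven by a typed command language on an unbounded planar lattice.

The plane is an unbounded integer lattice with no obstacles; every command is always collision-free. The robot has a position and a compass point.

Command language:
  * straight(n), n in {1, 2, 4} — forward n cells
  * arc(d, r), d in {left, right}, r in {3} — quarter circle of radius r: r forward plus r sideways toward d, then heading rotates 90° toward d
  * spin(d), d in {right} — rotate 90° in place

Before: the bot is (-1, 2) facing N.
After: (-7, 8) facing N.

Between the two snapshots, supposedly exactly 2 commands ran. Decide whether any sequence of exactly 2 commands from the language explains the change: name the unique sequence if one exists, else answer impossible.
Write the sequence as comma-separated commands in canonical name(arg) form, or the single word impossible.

key: order matters: swapping arc(left, 3) and arc(right, 3) lands elsewhere
t0: (-1, 2) facing N
[1] after arc(left, 3): (-4, 5) facing W
[2] after arc(right, 3): (-7, 8) facing N
no other 2-command option fits: unique.

arc(left, 3), arc(right, 3)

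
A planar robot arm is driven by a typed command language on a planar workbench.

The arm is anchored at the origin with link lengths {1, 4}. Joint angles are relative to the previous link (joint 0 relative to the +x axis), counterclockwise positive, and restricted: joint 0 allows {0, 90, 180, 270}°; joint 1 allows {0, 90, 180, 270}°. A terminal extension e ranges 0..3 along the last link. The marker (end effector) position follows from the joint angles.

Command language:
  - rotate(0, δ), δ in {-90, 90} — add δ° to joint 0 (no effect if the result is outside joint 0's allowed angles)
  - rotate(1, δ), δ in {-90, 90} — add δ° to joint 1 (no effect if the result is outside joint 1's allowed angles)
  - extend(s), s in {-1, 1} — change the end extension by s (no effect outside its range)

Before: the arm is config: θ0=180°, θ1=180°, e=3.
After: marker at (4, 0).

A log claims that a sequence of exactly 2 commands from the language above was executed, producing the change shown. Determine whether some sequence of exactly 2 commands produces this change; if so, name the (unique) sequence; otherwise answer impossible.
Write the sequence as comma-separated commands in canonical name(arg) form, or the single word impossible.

extend(-1), extend(-1)

initial: config: θ0=180°, θ1=180°, e=3
[1] after extend(-1): config: θ0=180°, θ1=180°, e=2
[2] after extend(-1): config: θ0=180°, θ1=180°, e=1
uniquely the one of 36 2-step routes that fits.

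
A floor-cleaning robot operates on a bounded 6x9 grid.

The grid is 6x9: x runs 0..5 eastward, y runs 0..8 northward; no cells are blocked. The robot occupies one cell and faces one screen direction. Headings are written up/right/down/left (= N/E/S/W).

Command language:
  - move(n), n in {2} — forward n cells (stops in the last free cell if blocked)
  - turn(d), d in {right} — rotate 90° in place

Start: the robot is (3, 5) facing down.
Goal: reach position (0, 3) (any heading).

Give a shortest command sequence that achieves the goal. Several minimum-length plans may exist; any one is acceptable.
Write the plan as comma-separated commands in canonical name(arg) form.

initial: (3, 5) facing down
step 1 (move(2)): (3, 3) facing down
step 2 (turn(right)): (3, 3) facing left
step 3 (move(2)): (1, 3) facing left
step 4 (move(2)): (0, 3) facing left
no 3-step plan works, so 4 is optimal.

move(2), turn(right), move(2), move(2)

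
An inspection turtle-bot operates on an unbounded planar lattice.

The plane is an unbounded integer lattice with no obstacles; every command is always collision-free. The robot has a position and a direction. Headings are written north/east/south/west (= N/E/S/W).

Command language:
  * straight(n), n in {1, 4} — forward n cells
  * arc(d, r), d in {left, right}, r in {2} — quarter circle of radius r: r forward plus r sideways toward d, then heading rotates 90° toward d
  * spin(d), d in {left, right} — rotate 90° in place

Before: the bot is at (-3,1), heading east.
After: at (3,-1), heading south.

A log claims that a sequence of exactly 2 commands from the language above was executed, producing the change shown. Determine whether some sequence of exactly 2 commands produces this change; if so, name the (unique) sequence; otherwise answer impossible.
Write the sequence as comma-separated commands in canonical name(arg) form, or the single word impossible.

straight(4), arc(right, 2)

key: order matters: swapping straight(4) and arc(right, 2) lands elsewhere
start: at (-3,1), heading east
[1] after straight(4): at (1,1), heading east
[2] after arc(right, 2): at (3,-1), heading south
uniquely the one of 36 2-step routes that fits.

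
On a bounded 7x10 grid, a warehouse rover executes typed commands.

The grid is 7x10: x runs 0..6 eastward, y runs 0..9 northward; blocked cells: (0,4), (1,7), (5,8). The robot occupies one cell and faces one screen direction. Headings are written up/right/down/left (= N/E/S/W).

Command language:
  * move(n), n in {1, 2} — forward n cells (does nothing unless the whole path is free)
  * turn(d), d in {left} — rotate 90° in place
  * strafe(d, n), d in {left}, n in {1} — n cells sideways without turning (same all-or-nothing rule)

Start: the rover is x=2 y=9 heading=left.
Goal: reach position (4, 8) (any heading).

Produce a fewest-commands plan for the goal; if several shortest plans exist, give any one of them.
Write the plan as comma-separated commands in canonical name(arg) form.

initial: x=2 y=9 heading=left
step 1 (turn(left)): x=2 y=9 heading=down
step 2 (move(1)): x=2 y=8 heading=down
step 3 (turn(left)): x=2 y=8 heading=right
step 4 (move(2)): x=4 y=8 heading=right
nothing shorter than 4 reaches the goal.

turn(left), move(1), turn(left), move(2)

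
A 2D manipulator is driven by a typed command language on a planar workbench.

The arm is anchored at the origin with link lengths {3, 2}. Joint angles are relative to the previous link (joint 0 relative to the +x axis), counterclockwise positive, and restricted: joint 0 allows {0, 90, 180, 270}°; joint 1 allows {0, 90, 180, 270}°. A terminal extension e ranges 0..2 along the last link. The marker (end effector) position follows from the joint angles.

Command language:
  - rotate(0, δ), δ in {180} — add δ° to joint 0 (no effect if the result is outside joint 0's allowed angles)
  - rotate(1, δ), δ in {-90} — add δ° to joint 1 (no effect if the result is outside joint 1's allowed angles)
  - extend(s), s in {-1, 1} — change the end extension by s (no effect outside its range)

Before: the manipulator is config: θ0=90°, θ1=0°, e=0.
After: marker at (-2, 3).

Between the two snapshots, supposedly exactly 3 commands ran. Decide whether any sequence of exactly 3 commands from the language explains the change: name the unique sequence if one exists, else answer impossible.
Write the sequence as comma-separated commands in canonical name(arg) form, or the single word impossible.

rotate(1, -90), rotate(1, -90), rotate(1, -90)

begin: config: θ0=90°, θ1=0°, e=0
t=1 rotate(1, -90) ⇒ config: θ0=90°, θ1=270°, e=0
t=2 rotate(1, -90) ⇒ config: θ0=90°, θ1=180°, e=0
t=3 rotate(1, -90) ⇒ config: θ0=90°, θ1=90°, e=0
uniquely the one of 64 3-step routes that fits.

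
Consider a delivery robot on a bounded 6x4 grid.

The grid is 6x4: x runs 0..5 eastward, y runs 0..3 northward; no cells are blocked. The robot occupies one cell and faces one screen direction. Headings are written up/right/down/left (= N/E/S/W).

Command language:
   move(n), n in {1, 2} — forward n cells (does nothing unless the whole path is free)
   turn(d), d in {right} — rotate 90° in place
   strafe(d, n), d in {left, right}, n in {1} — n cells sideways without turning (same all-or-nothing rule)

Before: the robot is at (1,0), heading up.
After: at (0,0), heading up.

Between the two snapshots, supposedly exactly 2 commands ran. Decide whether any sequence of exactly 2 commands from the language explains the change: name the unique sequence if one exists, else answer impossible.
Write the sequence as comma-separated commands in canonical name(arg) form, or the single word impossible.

strafe(left, 1), strafe(left, 1)

key: the second strafe(left, 1) would leave the grid, so it does nothing
start: at (1,0), heading up
[1] after strafe(left, 1): at (0,0), heading up
[2] after strafe(left, 1): at (0,0), heading up
no rival 2-sequence matches.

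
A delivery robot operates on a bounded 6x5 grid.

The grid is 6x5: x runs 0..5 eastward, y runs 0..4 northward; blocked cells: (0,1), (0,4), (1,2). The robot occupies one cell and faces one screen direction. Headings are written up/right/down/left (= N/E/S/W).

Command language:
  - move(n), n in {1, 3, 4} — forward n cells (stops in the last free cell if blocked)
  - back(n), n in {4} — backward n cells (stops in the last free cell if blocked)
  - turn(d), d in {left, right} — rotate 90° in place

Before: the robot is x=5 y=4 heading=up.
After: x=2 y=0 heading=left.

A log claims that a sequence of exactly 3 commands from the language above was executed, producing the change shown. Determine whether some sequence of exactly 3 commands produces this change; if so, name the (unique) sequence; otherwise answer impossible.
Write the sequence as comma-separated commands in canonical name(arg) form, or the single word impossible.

back(4), turn(left), move(3)

key: order matters: swapping back(4) and move(3) lands elsewhere
t0: x=5 y=4 heading=up
t=1 back(4) ⇒ x=5 y=0 heading=up
t=2 turn(left) ⇒ x=5 y=0 heading=left
t=3 move(3) ⇒ x=2 y=0 heading=left
uniquely the one of 216 3-step routes that fits.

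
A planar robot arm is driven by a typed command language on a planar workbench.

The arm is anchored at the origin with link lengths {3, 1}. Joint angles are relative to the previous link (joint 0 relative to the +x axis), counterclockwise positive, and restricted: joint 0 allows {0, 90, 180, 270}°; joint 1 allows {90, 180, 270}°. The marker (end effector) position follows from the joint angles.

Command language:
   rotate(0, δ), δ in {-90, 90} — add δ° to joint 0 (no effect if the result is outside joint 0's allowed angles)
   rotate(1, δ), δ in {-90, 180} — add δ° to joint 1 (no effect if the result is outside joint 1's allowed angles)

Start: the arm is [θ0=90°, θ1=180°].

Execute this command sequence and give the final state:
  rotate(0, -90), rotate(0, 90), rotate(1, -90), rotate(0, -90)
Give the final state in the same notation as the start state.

from: [θ0=90°, θ1=180°]
t=1 rotate(0, -90) ⇒ [θ0=0°, θ1=180°]
t=2 rotate(0, 90) ⇒ [θ0=90°, θ1=180°]
t=3 rotate(1, -90) ⇒ [θ0=90°, θ1=90°]
t=4 rotate(0, -90) ⇒ [θ0=0°, θ1=90°]

[θ0=0°, θ1=90°]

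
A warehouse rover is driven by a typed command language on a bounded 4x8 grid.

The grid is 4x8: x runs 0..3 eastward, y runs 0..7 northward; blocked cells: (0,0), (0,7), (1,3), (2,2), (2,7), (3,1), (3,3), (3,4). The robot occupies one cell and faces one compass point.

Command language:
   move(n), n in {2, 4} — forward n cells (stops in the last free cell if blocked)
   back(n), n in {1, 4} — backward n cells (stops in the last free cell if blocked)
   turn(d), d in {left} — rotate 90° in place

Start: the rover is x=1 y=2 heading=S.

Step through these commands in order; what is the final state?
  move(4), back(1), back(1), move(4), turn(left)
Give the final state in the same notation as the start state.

begin: x=1 y=2 heading=S
step 1 (move(4)): x=1 y=0 heading=S
step 2 (back(1)): x=1 y=1 heading=S
step 3 (back(1)): x=1 y=2 heading=S
step 4 (move(4)): x=1 y=0 heading=S
step 5 (turn(left)): x=1 y=0 heading=E

x=1 y=0 heading=E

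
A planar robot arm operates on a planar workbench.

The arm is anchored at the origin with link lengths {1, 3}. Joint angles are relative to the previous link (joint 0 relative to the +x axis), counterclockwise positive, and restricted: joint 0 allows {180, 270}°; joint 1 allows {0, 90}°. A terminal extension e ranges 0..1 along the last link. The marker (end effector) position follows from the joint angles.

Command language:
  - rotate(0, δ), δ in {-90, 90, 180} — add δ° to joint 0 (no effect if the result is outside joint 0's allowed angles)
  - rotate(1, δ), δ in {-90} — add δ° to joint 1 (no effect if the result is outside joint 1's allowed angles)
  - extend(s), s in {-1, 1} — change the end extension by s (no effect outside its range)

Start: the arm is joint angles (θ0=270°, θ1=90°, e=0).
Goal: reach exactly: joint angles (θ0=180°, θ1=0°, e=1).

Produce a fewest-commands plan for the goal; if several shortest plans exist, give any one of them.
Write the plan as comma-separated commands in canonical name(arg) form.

start: joint angles (θ0=270°, θ1=90°, e=0)
t=1 extend(1) ⇒ joint angles (θ0=270°, θ1=90°, e=1)
t=2 rotate(1, -90) ⇒ joint angles (θ0=270°, θ1=0°, e=1)
t=3 rotate(0, -90) ⇒ joint angles (θ0=180°, θ1=0°, e=1)
nothing shorter than 3 reaches the goal.

extend(1), rotate(1, -90), rotate(0, -90)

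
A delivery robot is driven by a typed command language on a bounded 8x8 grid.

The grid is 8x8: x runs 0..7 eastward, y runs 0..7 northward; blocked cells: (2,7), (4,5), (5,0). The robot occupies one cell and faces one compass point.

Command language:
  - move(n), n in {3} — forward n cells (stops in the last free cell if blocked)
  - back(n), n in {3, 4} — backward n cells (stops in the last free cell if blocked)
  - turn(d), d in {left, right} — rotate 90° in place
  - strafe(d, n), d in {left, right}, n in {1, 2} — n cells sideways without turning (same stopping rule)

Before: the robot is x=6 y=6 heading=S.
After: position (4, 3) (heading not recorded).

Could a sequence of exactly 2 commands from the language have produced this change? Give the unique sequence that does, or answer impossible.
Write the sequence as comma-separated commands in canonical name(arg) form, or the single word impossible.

key: running strafe(right, 2) before move(3) would end elsewhere — order is forced
t0: x=6 y=6 heading=S
1. move(3) → x=6 y=3 heading=S
2. strafe(right, 2) → x=4 y=3 heading=S
no rival 2-sequence matches.

move(3), strafe(right, 2)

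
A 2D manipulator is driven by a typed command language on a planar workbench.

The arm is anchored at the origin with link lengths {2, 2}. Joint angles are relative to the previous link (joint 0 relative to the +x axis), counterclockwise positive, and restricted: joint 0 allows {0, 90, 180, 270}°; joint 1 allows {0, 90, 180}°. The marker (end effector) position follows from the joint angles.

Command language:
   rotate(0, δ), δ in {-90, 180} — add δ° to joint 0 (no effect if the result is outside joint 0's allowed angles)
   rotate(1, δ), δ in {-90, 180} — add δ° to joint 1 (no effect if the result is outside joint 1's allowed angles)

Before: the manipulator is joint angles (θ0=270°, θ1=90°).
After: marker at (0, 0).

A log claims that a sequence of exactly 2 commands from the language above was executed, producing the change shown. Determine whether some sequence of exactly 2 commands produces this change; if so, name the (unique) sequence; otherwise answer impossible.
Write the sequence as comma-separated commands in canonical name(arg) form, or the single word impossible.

key: running rotate(1, 180) before rotate(1, -90) would end elsewhere — order is forced
begin: joint angles (θ0=270°, θ1=90°)
[1] after rotate(1, -90): joint angles (θ0=270°, θ1=0°)
[2] after rotate(1, 180): joint angles (θ0=270°, θ1=180°)
no rival 2-sequence matches.

rotate(1, -90), rotate(1, 180)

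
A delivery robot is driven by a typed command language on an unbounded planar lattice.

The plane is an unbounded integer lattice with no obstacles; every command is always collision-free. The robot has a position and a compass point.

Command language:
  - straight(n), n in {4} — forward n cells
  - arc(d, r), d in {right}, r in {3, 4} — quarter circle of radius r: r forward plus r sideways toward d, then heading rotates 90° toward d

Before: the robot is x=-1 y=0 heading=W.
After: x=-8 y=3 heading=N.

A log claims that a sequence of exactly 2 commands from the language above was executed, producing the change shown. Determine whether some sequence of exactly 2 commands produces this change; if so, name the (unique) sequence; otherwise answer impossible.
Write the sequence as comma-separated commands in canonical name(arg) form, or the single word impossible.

key: cell and facing (now N) both changed — the 2 commands mix motion and turning
from: x=-1 y=0 heading=W
[1] after straight(4): x=-5 y=0 heading=W
[2] after arc(right, 3): x=-8 y=3 heading=N
no rival 2-sequence matches.

straight(4), arc(right, 3)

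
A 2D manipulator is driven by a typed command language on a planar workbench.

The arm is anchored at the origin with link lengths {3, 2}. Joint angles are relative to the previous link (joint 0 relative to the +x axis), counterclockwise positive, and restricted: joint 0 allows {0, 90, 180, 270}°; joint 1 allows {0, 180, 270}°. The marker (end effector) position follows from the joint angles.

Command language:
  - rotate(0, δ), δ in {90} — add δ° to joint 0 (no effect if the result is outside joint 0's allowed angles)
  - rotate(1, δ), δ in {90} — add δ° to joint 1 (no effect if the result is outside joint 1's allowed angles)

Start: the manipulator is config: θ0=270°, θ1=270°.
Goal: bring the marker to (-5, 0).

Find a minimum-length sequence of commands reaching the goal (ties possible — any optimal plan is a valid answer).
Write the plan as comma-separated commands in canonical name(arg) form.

t0: config: θ0=270°, θ1=270°
1. rotate(1, 90) → config: θ0=270°, θ1=0°
2. rotate(0, 90) → config: θ0=0°, θ1=0°
3. rotate(0, 90) → config: θ0=90°, θ1=0°
4. rotate(0, 90) → config: θ0=180°, θ1=0°
nothing shorter than 4 reaches the goal.

rotate(1, 90), rotate(0, 90), rotate(0, 90), rotate(0, 90)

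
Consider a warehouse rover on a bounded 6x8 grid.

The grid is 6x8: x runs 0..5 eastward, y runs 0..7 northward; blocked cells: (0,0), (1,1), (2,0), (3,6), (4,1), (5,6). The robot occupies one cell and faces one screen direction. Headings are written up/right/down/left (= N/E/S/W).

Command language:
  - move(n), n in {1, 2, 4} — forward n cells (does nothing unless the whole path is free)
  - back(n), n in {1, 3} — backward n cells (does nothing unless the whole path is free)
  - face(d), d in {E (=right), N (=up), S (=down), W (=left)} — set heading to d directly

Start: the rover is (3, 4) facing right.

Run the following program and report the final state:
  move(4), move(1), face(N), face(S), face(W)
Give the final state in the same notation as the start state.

(4, 4) facing left

t0: (3, 4) facing right
[1] after move(4): (3, 4) facing right
[2] after move(1): (4, 4) facing right
[3] after face(N): (4, 4) facing up
[4] after face(S): (4, 4) facing down
[5] after face(W): (4, 4) facing left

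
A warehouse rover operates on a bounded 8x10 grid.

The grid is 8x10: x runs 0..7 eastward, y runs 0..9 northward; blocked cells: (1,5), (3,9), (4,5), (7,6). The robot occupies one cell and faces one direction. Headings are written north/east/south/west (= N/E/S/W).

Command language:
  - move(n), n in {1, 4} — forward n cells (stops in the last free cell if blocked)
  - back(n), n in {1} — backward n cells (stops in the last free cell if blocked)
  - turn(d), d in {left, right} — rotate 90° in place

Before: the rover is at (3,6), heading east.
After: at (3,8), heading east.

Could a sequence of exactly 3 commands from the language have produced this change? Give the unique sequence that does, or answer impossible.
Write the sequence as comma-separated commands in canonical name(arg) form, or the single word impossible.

turn(left), move(4), turn(right)

key: still facing E at the end — net rotation zero over 3 steps
initial: at (3,6), heading east
1. turn(left) → at (3,6), heading north
2. move(4) → at (3,8), heading north
3. turn(right) → at (3,8), heading east
no rival 3-sequence matches.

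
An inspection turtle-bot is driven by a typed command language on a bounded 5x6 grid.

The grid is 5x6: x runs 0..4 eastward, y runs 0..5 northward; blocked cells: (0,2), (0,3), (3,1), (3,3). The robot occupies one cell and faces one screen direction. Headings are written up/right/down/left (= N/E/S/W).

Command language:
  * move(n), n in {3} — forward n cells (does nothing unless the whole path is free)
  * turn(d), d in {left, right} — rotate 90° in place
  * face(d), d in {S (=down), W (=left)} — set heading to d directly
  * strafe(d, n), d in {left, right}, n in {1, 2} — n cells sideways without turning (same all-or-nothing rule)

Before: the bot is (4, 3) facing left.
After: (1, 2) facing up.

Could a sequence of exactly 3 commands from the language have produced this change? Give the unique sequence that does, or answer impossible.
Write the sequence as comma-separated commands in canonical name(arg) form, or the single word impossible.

key: position moved to (1,2) AND the heading swung to N — translation plus rotation needed
initial: (4, 3) facing left
step 1 (strafe(left, 1)): (4, 2) facing left
step 2 (move(3)): (1, 2) facing left
step 3 (turn(right)): (1, 2) facing up
all 729 alternatives checked — unique.

strafe(left, 1), move(3), turn(right)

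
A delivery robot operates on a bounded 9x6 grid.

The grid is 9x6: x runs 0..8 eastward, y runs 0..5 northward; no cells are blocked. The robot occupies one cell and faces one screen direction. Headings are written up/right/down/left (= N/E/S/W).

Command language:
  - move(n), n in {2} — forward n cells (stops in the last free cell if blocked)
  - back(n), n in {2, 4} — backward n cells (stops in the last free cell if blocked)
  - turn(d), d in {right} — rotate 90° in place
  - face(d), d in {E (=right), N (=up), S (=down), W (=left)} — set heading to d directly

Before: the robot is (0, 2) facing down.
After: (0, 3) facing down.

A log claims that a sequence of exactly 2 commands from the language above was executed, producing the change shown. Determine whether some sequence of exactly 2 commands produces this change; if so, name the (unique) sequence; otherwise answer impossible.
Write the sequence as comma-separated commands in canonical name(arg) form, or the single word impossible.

key: running move(2) before back(4) would end elsewhere — order is forced
begin: (0, 2) facing down
[1] after back(4): (0, 5) facing down
[2] after move(2): (0, 3) facing down
no rival 2-sequence matches.

back(4), move(2)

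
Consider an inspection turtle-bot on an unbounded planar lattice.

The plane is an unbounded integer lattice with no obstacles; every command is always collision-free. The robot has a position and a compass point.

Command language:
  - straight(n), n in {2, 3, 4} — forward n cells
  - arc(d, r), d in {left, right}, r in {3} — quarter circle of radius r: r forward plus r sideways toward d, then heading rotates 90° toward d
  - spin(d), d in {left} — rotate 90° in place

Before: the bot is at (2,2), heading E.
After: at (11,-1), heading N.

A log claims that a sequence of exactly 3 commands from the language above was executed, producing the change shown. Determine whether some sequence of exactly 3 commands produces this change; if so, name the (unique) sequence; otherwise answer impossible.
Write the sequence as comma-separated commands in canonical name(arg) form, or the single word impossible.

arc(right, 3), arc(left, 3), arc(left, 3)

key: position moved to (11,-1) AND the heading swung to N — translation plus rotation needed
from: at (2,2), heading E
t=1 arc(right, 3) ⇒ at (5,-1), heading S
t=2 arc(left, 3) ⇒ at (8,-4), heading E
t=3 arc(left, 3) ⇒ at (11,-1), heading N
no other 3-command option fits: unique.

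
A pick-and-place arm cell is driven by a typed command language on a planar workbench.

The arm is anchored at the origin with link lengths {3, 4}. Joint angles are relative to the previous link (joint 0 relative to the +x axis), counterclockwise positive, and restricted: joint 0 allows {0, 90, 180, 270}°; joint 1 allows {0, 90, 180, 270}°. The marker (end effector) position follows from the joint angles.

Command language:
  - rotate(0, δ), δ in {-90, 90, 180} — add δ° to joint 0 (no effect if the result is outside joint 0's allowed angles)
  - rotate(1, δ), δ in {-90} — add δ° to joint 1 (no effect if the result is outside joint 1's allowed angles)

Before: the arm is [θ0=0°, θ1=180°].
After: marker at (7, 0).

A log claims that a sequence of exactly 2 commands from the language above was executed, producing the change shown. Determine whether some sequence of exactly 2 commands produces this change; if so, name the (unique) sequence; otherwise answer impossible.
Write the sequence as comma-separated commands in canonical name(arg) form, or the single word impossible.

rotate(1, -90), rotate(1, -90)

from: [θ0=0°, θ1=180°]
step 1 (rotate(1, -90)): [θ0=0°, θ1=90°]
step 2 (rotate(1, -90)): [θ0=0°, θ1=0°]
uniquely the one of 16 2-step routes that fits.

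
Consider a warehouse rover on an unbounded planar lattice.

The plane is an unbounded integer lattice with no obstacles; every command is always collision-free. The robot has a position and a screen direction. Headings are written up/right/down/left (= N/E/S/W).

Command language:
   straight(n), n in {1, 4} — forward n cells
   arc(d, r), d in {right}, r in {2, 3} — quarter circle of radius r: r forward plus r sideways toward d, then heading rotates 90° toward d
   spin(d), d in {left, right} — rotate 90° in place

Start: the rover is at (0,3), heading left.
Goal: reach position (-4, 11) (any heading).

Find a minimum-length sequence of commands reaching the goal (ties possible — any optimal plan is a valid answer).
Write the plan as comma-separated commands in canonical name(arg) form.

begin: at (0,3), heading left
step 1 (arc(right, 2)): at (-2,5), heading up
step 2 (straight(4)): at (-2,9), heading up
step 3 (spin(left)): at (-2,9), heading left
step 4 (arc(right, 2)): at (-4,11), heading up
no 3-step plan works, so 4 is optimal.

arc(right, 2), straight(4), spin(left), arc(right, 2)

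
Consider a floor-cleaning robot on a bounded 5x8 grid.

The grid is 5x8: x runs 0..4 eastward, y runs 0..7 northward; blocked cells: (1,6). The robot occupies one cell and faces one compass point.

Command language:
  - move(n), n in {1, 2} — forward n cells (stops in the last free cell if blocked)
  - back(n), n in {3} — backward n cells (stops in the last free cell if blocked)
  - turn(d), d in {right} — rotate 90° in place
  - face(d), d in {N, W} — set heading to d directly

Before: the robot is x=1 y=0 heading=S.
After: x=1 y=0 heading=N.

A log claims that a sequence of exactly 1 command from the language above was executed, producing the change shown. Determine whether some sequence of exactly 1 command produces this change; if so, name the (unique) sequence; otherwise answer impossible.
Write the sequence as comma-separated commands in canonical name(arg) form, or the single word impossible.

key: parked at (1,0) the whole time — nothing moves the robot
begin: x=1 y=0 heading=S
t=1 face(N) ⇒ x=1 y=0 heading=N
no other 1-command option fits: unique.

face(N)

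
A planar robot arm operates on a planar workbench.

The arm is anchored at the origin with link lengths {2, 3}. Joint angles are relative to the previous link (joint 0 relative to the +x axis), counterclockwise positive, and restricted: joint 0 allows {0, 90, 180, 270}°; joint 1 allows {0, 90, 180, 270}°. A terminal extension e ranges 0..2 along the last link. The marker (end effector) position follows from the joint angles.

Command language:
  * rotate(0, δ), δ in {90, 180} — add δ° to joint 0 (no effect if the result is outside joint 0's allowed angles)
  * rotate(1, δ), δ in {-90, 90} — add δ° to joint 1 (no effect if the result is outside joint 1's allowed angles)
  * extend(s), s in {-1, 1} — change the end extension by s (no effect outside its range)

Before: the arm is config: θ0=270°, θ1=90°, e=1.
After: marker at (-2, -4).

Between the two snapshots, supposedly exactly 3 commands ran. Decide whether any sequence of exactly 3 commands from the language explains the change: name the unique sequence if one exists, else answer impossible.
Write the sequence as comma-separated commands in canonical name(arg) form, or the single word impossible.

rotate(0, 90), rotate(0, 90), rotate(0, 90)

start: config: θ0=270°, θ1=90°, e=1
t=1 rotate(0, 90) ⇒ config: θ0=0°, θ1=90°, e=1
t=2 rotate(0, 90) ⇒ config: θ0=90°, θ1=90°, e=1
t=3 rotate(0, 90) ⇒ config: θ0=180°, θ1=90°, e=1
uniquely the one of 216 3-step routes that fits.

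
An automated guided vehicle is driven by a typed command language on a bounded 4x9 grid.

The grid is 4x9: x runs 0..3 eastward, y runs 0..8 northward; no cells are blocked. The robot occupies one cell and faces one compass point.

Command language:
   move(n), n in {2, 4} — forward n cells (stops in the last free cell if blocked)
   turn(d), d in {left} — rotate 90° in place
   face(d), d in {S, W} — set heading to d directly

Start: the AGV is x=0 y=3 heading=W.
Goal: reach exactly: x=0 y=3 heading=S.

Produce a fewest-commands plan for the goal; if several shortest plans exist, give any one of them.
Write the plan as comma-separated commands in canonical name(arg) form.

face(S)

start: x=0 y=3 heading=W
[1] after face(S): x=0 y=3 heading=S
minimal: 1 command(s), checked below 1.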